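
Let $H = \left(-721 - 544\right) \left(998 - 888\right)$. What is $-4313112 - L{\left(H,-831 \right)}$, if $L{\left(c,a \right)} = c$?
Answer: $-4173962$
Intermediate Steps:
$H = -139150$ ($H = \left(-1265\right) 110 = -139150$)
$-4313112 - L{\left(H,-831 \right)} = -4313112 - -139150 = -4313112 + 139150 = -4173962$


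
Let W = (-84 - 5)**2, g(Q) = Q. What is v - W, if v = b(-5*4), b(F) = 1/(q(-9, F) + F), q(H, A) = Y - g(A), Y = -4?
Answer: -31685/4 ≈ -7921.3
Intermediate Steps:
q(H, A) = -4 - A
b(F) = -1/4 (b(F) = 1/((-4 - F) + F) = 1/(-4) = -1/4)
v = -1/4 ≈ -0.25000
W = 7921 (W = (-89)**2 = 7921)
v - W = -1/4 - 1*7921 = -1/4 - 7921 = -31685/4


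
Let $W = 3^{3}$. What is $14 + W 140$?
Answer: $3794$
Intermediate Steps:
$W = 27$
$14 + W 140 = 14 + 27 \cdot 140 = 14 + 3780 = 3794$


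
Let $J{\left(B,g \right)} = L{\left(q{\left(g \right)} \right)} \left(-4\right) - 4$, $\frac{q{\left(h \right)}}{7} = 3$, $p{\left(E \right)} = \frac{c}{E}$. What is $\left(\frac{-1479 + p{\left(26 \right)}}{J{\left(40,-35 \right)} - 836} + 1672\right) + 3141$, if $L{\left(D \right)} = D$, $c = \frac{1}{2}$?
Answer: $\frac{231331931}{48048} \approx 4814.6$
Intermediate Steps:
$c = \frac{1}{2} \approx 0.5$
$p{\left(E \right)} = \frac{1}{2 E}$
$q{\left(h \right)} = 21$ ($q{\left(h \right)} = 7 \cdot 3 = 21$)
$J{\left(B,g \right)} = -88$ ($J{\left(B,g \right)} = 21 \left(-4\right) - 4 = -84 - 4 = -88$)
$\left(\frac{-1479 + p{\left(26 \right)}}{J{\left(40,-35 \right)} - 836} + 1672\right) + 3141 = \left(\frac{-1479 + \frac{1}{2 \cdot 26}}{-88 - 836} + 1672\right) + 3141 = \left(\frac{-1479 + \frac{1}{2} \cdot \frac{1}{26}}{-924} + 1672\right) + 3141 = \left(\left(-1479 + \frac{1}{52}\right) \left(- \frac{1}{924}\right) + 1672\right) + 3141 = \left(\left(- \frac{76907}{52}\right) \left(- \frac{1}{924}\right) + 1672\right) + 3141 = \left(\frac{76907}{48048} + 1672\right) + 3141 = \frac{80413163}{48048} + 3141 = \frac{231331931}{48048}$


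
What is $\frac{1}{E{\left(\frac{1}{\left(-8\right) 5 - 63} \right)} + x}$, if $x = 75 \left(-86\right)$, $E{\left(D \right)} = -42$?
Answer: $- \frac{1}{6492} \approx -0.00015404$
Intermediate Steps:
$x = -6450$
$\frac{1}{E{\left(\frac{1}{\left(-8\right) 5 - 63} \right)} + x} = \frac{1}{-42 - 6450} = \frac{1}{-6492} = - \frac{1}{6492}$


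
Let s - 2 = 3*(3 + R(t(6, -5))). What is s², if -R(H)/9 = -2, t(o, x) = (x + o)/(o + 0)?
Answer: 4225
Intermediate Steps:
t(o, x) = (o + x)/o
R(H) = 18 (R(H) = -9*(-2) = 18)
s = 65 (s = 2 + 3*(3 + 18) = 2 + 3*21 = 2 + 63 = 65)
s² = 65² = 4225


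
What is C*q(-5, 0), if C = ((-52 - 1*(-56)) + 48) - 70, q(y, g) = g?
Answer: 0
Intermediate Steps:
C = -18 (C = ((-52 + 56) + 48) - 70 = (4 + 48) - 70 = 52 - 70 = -18)
C*q(-5, 0) = -18*0 = 0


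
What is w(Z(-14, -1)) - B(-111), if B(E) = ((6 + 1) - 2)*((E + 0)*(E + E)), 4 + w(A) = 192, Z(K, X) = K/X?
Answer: -123022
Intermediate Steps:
w(A) = 188 (w(A) = -4 + 192 = 188)
B(E) = 10*E² (B(E) = (7 - 2)*(E*(2*E)) = 5*(2*E²) = 10*E²)
w(Z(-14, -1)) - B(-111) = 188 - 10*(-111)² = 188 - 10*12321 = 188 - 1*123210 = 188 - 123210 = -123022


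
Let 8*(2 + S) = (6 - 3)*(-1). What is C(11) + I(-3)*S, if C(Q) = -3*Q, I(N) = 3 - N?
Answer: -189/4 ≈ -47.250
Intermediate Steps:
S = -19/8 (S = -2 + ((6 - 3)*(-1))/8 = -2 + (3*(-1))/8 = -2 + (1/8)*(-3) = -2 - 3/8 = -19/8 ≈ -2.3750)
C(11) + I(-3)*S = -3*11 + (3 - 1*(-3))*(-19/8) = -33 + (3 + 3)*(-19/8) = -33 + 6*(-19/8) = -33 - 57/4 = -189/4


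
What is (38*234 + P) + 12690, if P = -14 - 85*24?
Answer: 19528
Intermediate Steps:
P = -2054 (P = -14 - 2040 = -2054)
(38*234 + P) + 12690 = (38*234 - 2054) + 12690 = (8892 - 2054) + 12690 = 6838 + 12690 = 19528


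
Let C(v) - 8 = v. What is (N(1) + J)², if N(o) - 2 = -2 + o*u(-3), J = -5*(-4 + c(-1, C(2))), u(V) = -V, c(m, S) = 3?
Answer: 64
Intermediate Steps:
C(v) = 8 + v
J = 5 (J = -5*(-4 + 3) = -5*(-1) = 5)
N(o) = 3*o (N(o) = 2 + (-2 + o*(-1*(-3))) = 2 + (-2 + o*3) = 2 + (-2 + 3*o) = 3*o)
(N(1) + J)² = (3*1 + 5)² = (3 + 5)² = 8² = 64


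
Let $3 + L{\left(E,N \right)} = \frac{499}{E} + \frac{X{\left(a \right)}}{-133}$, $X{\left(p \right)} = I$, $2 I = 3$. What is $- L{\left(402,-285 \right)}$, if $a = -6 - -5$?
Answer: $\frac{47317}{26733} \approx 1.77$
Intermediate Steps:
$I = \frac{3}{2}$ ($I = \frac{1}{2} \cdot 3 = \frac{3}{2} \approx 1.5$)
$a = -1$ ($a = -6 + 5 = -1$)
$X{\left(p \right)} = \frac{3}{2}$
$L{\left(E,N \right)} = - \frac{801}{266} + \frac{499}{E}$ ($L{\left(E,N \right)} = -3 + \left(\frac{499}{E} + \frac{3}{2 \left(-133\right)}\right) = -3 + \left(\frac{499}{E} + \frac{3}{2} \left(- \frac{1}{133}\right)\right) = -3 - \left(\frac{3}{266} - \frac{499}{E}\right) = - \frac{801}{266} + \frac{499}{E}$)
$- L{\left(402,-285 \right)} = - (- \frac{801}{266} + \frac{499}{402}) = \left(-1\right) \left(- \frac{47317}{26733}\right) = \frac{47317}{26733}$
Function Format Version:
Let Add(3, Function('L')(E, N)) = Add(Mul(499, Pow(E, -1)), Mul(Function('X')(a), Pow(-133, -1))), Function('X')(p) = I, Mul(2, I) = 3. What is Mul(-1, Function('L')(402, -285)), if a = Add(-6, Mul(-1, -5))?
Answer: Rational(47317, 26733) ≈ 1.7700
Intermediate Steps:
I = Rational(3, 2) (I = Mul(Rational(1, 2), 3) = Rational(3, 2) ≈ 1.5000)
a = -1 (a = Add(-6, 5) = -1)
Function('X')(p) = Rational(3, 2)
Function('L')(E, N) = Add(Rational(-801, 266), Mul(499, Pow(E, -1))) (Function('L')(E, N) = Add(-3, Add(Mul(499, Pow(E, -1)), Mul(Rational(3, 2), Pow(-133, -1)))) = Add(-3, Add(Mul(499, Pow(E, -1)), Mul(Rational(3, 2), Rational(-1, 133)))) = Add(-3, Add(Mul(499, Pow(E, -1)), Rational(-3, 266))) = Add(-3, Add(Rational(-3, 266), Mul(499, Pow(E, -1)))) = Add(Rational(-801, 266), Mul(499, Pow(E, -1))))
Mul(-1, Function('L')(402, -285)) = Mul(-1, Add(Rational(-801, 266), Mul(499, Pow(402, -1)))) = Mul(-1, Add(Rational(-801, 266), Mul(499, Rational(1, 402)))) = Mul(-1, Add(Rational(-801, 266), Rational(499, 402))) = Mul(-1, Rational(-47317, 26733)) = Rational(47317, 26733)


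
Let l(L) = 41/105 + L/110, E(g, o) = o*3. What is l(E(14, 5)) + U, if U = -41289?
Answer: -95376373/2310 ≈ -41289.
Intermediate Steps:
E(g, o) = 3*o
l(L) = 41/105 + L/110 (l(L) = 41*(1/105) + L*(1/110) = 41/105 + L/110)
l(E(14, 5)) + U = (41/105 + (3*5)/110) - 41289 = (41/105 + (1/110)*15) - 41289 = (41/105 + 3/22) - 41289 = 1217/2310 - 41289 = -95376373/2310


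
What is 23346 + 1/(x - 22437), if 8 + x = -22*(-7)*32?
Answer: 408951881/17517 ≈ 23346.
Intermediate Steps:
x = 4920 (x = -8 - 22*(-7)*32 = -8 + 154*32 = -8 + 4928 = 4920)
23346 + 1/(x - 22437) = 23346 + 1/(4920 - 22437) = 23346 + 1/(-17517) = 23346 - 1/17517 = 408951881/17517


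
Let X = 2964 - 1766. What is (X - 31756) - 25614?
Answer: -56172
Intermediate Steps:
X = 1198
(X - 31756) - 25614 = (1198 - 31756) - 25614 = -30558 - 25614 = -56172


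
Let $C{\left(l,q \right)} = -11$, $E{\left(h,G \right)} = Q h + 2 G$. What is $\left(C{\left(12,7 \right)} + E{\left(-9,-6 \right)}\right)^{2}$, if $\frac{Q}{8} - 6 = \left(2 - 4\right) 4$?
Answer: $14641$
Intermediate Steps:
$Q = -16$ ($Q = 48 + 8 \left(2 - 4\right) 4 = 48 + 8 \left(\left(-2\right) 4\right) = 48 + 8 \left(-8\right) = 48 - 64 = -16$)
$E{\left(h,G \right)} = - 16 h + 2 G$
$\left(C{\left(12,7 \right)} + E{\left(-9,-6 \right)}\right)^{2} = \left(-11 + \left(\left(-16\right) \left(-9\right) + 2 \left(-6\right)\right)\right)^{2} = \left(-11 + \left(144 - 12\right)\right)^{2} = \left(-11 + 132\right)^{2} = 121^{2} = 14641$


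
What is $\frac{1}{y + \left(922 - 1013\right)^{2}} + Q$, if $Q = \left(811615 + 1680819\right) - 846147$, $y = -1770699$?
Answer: $\frac{2901445841965}{1762418} \approx 1.6463 \cdot 10^{6}$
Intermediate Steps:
$Q = 1646287$ ($Q = 2492434 - 846147 = 1646287$)
$\frac{1}{y + \left(922 - 1013\right)^{2}} + Q = \frac{1}{-1770699 + \left(922 - 1013\right)^{2}} + 1646287 = \frac{1}{-1770699 + \left(-91\right)^{2}} + 1646287 = \frac{1}{-1770699 + 8281} + 1646287 = \frac{1}{-1762418} + 1646287 = - \frac{1}{1762418} + 1646287 = \frac{2901445841965}{1762418}$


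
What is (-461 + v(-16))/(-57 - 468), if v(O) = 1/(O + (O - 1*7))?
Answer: 3596/4095 ≈ 0.87814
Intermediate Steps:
v(O) = 1/(-7 + 2*O) (v(O) = 1/(O + (O - 7)) = 1/(O + (-7 + O)) = 1/(-7 + 2*O))
(-461 + v(-16))/(-57 - 468) = (-461 + 1/(-7 + 2*(-16)))/(-57 - 468) = (-461 + 1/(-7 - 32))/(-525) = (-461 + 1/(-39))*(-1/525) = (-461 - 1/39)*(-1/525) = -17980/39*(-1/525) = 3596/4095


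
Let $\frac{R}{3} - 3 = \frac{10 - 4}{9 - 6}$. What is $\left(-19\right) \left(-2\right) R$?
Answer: $570$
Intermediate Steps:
$R = 15$ ($R = 9 + 3 \frac{10 - 4}{9 - 6} = 9 + 3 \cdot \frac{6}{3} = 9 + 3 \cdot 6 \cdot \frac{1}{3} = 9 + 3 \cdot 2 = 9 + 6 = 15$)
$\left(-19\right) \left(-2\right) R = \left(-19\right) \left(-2\right) 15 = 38 \cdot 15 = 570$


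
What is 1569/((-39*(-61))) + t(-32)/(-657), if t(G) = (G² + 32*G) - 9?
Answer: 38972/57889 ≈ 0.67322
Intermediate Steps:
t(G) = -9 + G² + 32*G
1569/((-39*(-61))) + t(-32)/(-657) = 1569/((-39*(-61))) + (-9 + (-32)² + 32*(-32))/(-657) = 1569/2379 + (-9 + 1024 - 1024)*(-1/657) = 1569*(1/2379) - 9*(-1/657) = 523/793 + 1/73 = 38972/57889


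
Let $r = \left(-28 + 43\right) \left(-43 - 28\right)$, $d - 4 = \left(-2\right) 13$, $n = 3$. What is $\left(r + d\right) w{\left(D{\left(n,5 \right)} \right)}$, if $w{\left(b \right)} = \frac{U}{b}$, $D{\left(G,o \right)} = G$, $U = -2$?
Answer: $\frac{2174}{3} \approx 724.67$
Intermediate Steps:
$w{\left(b \right)} = - \frac{2}{b}$
$d = -22$ ($d = 4 - 26 = -22$)
$r = -1065$ ($r = 15 \left(-71\right) = -1065$)
$\left(r + d\right) w{\left(D{\left(n,5 \right)} \right)} = \left(-1065 - 22\right) \left(- \frac{2}{3}\right) = - 1087 \left(\left(-2\right) \frac{1}{3}\right) = \left(-1087\right) \left(- \frac{2}{3}\right) = \frac{2174}{3}$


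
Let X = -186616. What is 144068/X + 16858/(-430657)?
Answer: -16297466301/20091871678 ≈ -0.81115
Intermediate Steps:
144068/X + 16858/(-430657) = 144068/(-186616) + 16858/(-430657) = 144068*(-1/186616) + 16858*(-1/430657) = -36017/46654 - 16858/430657 = -16297466301/20091871678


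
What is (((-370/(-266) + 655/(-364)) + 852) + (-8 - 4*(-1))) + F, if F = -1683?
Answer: -5777685/6916 ≈ -835.41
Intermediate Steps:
(((-370/(-266) + 655/(-364)) + 852) + (-8 - 4*(-1))) + F = (((-370/(-266) + 655/(-364)) + 852) + (-8 - 4*(-1))) - 1683 = (((-370*(-1/266) + 655*(-1/364)) + 852) + (-8 + 4)) - 1683 = (((185/133 - 655/364) + 852) - 4) - 1683 = ((-2825/6916 + 852) - 4) - 1683 = (5889607/6916 - 4) - 1683 = 5861943/6916 - 1683 = -5777685/6916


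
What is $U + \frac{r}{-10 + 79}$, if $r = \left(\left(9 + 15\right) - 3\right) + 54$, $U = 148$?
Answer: $\frac{3429}{23} \approx 149.09$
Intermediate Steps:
$r = 75$ ($r = \left(24 - 3\right) + 54 = 21 + 54 = 75$)
$U + \frac{r}{-10 + 79} = 148 + \frac{1}{-10 + 79} \cdot 75 = 148 + \frac{1}{69} \cdot 75 = 148 + \frac{25}{23} = \frac{3429}{23}$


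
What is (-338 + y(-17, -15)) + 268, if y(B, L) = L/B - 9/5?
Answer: -6028/85 ≈ -70.918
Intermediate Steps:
y(B, L) = -9/5 + L/B (y(B, L) = L/B - 9*1/5 = L/B - 9/5 = -9/5 + L/B)
(-338 + y(-17, -15)) + 268 = (-338 + (-9/5 - 15/(-17))) + 268 = (-338 + (-9/5 - 15*(-1/17))) + 268 = (-338 + (-9/5 + 15/17)) + 268 = (-338 - 78/85) + 268 = -28808/85 + 268 = -6028/85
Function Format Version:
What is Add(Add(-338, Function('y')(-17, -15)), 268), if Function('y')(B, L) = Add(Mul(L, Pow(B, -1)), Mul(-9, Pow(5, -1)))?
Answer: Rational(-6028, 85) ≈ -70.918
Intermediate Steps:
Function('y')(B, L) = Add(Rational(-9, 5), Mul(L, Pow(B, -1))) (Function('y')(B, L) = Add(Mul(L, Pow(B, -1)), Mul(-9, Rational(1, 5))) = Add(Mul(L, Pow(B, -1)), Rational(-9, 5)) = Add(Rational(-9, 5), Mul(L, Pow(B, -1))))
Add(Add(-338, Function('y')(-17, -15)), 268) = Add(Add(-338, Add(Rational(-9, 5), Mul(-15, Pow(-17, -1)))), 268) = Add(Add(-338, Add(Rational(-9, 5), Mul(-15, Rational(-1, 17)))), 268) = Add(Add(-338, Add(Rational(-9, 5), Rational(15, 17))), 268) = Add(Add(-338, Rational(-78, 85)), 268) = Add(Rational(-28808, 85), 268) = Rational(-6028, 85)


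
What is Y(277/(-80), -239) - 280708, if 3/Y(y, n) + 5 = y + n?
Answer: -1852392172/6599 ≈ -2.8071e+5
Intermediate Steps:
Y(y, n) = 3/(-5 + n + y) (Y(y, n) = 3/(-5 + (y + n)) = 3/(-5 + (n + y)) = 3/(-5 + n + y))
Y(277/(-80), -239) - 280708 = 3/(-5 - 239 + 277/(-80)) - 280708 = 3/(-5 - 239 + 277*(-1/80)) - 280708 = 3/(-5 - 239 - 277/80) - 280708 = 3/(-19797/80) - 280708 = 3*(-80/19797) - 280708 = -80/6599 - 280708 = -1852392172/6599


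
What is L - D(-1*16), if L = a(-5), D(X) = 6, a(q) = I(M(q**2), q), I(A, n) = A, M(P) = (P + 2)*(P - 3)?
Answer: 588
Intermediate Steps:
M(P) = (-3 + P)*(2 + P) (M(P) = (2 + P)*(-3 + P) = (-3 + P)*(2 + P))
a(q) = -6 + q**4 - q**2 (a(q) = -6 + (q**2)**2 - q**2 = -6 + q**4 - q**2)
L = 594 (L = -6 + (-5)**4 - 1*(-5)**2 = -6 + 625 - 1*25 = -6 + 625 - 25 = 594)
L - D(-1*16) = 594 - 1*6 = 594 - 6 = 588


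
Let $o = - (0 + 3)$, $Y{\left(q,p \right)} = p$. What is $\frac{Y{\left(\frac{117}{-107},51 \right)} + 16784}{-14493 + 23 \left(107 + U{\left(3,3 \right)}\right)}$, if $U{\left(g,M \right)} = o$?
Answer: $- \frac{16835}{12101} \approx -1.3912$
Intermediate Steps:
$o = -3$ ($o = \left(-1\right) 3 = -3$)
$U{\left(g,M \right)} = -3$
$\frac{Y{\left(\frac{117}{-107},51 \right)} + 16784}{-14493 + 23 \left(107 + U{\left(3,3 \right)}\right)} = \frac{51 + 16784}{-14493 + 23 \left(107 - 3\right)} = \frac{16835}{-14493 + 23 \cdot 104} = \frac{16835}{-14493 + 2392} = \frac{16835}{-12101} = 16835 \left(- \frac{1}{12101}\right) = - \frac{16835}{12101}$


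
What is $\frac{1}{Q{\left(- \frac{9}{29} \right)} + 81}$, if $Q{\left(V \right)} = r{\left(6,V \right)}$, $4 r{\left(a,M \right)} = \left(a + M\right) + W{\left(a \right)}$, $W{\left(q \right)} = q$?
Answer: $\frac{116}{9735} \approx 0.011916$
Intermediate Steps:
$r{\left(a,M \right)} = \frac{a}{2} + \frac{M}{4}$ ($r{\left(a,M \right)} = \frac{\left(a + M\right) + a}{4} = \frac{\left(M + a\right) + a}{4} = \frac{M + 2 a}{4} = \frac{a}{2} + \frac{M}{4}$)
$Q{\left(V \right)} = 3 + \frac{V}{4}$ ($Q{\left(V \right)} = \frac{1}{2} \cdot 6 + \frac{V}{4} = 3 + \frac{V}{4}$)
$\frac{1}{Q{\left(- \frac{9}{29} \right)} + 81} = \frac{1}{\left(3 + \frac{\left(-9\right) \frac{1}{29}}{4}\right) + 81} = \frac{1}{\left(3 + \frac{1}{4} \left(- \frac{9}{29}\right)\right) + 81} = \frac{1}{\left(3 - \frac{9}{116}\right) + 81} = \frac{1}{\frac{339}{116} + 81} = \frac{1}{\frac{9735}{116}} = \frac{116}{9735}$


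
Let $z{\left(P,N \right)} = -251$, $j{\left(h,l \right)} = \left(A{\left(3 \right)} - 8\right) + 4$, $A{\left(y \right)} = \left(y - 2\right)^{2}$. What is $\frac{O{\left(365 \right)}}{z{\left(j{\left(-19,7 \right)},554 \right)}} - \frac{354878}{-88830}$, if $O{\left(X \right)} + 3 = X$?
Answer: $\frac{28458959}{11148165} \approx 2.5528$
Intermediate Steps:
$O{\left(X \right)} = -3 + X$
$A{\left(y \right)} = \left(-2 + y\right)^{2}$
$j{\left(h,l \right)} = -3$ ($j{\left(h,l \right)} = \left(\left(-2 + 3\right)^{2} - 8\right) + 4 = \left(1^{2} - 8\right) + 4 = \left(1 - 8\right) + 4 = -7 + 4 = -3$)
$\frac{O{\left(365 \right)}}{z{\left(j{\left(-19,7 \right)},554 \right)}} - \frac{354878}{-88830} = \frac{-3 + 365}{-251} - \frac{354878}{-88830} = 362 \left(- \frac{1}{251}\right) - - \frac{177439}{44415} = - \frac{362}{251} + \frac{177439}{44415} = \frac{28458959}{11148165}$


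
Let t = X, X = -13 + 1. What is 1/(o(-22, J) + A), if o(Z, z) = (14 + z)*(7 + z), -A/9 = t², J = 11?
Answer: -1/846 ≈ -0.0011820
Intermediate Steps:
X = -12
t = -12
A = -1296 (A = -9*(-12)² = -9*144 = -1296)
o(Z, z) = (7 + z)*(14 + z)
1/(o(-22, J) + A) = 1/((98 + 11² + 21*11) - 1296) = 1/((98 + 121 + 231) - 1296) = 1/(450 - 1296) = 1/(-846) = -1/846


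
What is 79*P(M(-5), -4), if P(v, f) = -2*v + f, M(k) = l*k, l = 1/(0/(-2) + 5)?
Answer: -158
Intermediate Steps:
l = ⅕ (l = 1/(0*(-½) + 5) = 1/(0 + 5) = 1/5 = ⅕ ≈ 0.20000)
M(k) = k/5
P(v, f) = f - 2*v
79*P(M(-5), -4) = 79*(-4 - 2*(-5)/5) = 79*(-4 - 2*(-1)) = 79*(-4 + 2) = 79*(-2) = -158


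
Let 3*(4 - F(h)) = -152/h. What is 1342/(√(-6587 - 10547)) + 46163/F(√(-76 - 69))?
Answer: (1167540*√17134 + 172033113135*I - 101992*I*√2484430)/(34268*(38*√145 + 435*I)) ≈ 5478.6 + 5752.7*I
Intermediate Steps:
F(h) = 4 + 152/(3*h) (F(h) = 4 - (-152)/(3*h) = 4 + 152/(3*h))
1342/(√(-6587 - 10547)) + 46163/F(√(-76 - 69)) = 1342/(√(-6587 - 10547)) + 46163/(4 + 152/(3*(√(-76 - 69)))) = 1342/(√(-17134)) + 46163/(4 + 152/(3*(√(-145)))) = 1342/((I*√17134)) + 46163/(4 + 152/(3*((I*√145)))) = 1342*(-I*√17134/17134) + 46163/(4 + 152*(-I*√145/145)/3) = -671*I*√17134/8567 + 46163/(4 - 152*I*√145/435) = 46163/(4 - 152*I*√145/435) - 671*I*√17134/8567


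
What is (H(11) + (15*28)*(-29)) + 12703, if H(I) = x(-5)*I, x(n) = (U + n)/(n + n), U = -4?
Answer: 5329/10 ≈ 532.90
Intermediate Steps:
x(n) = (-4 + n)/(2*n) (x(n) = (-4 + n)/(n + n) = (-4 + n)/((2*n)) = (-4 + n)*(1/(2*n)) = (-4 + n)/(2*n))
H(I) = 9*I/10 (H(I) = ((½)*(-4 - 5)/(-5))*I = ((½)*(-⅕)*(-9))*I = 9*I/10)
(H(11) + (15*28)*(-29)) + 12703 = ((9/10)*11 + (15*28)*(-29)) + 12703 = (99/10 + 420*(-29)) + 12703 = (99/10 - 12180) + 12703 = -121701/10 + 12703 = 5329/10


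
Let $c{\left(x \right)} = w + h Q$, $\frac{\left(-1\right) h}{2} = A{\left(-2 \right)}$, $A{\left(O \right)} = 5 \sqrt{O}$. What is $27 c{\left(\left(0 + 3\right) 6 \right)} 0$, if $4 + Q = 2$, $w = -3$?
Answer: $0$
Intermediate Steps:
$h = - 10 i \sqrt{2}$ ($h = - 2 \cdot 5 \sqrt{-2} = - 2 \cdot 5 i \sqrt{2} = - 10 i \sqrt{2} \approx - 14.142 i$)
$Q = -2$ ($Q = -4 + 2 = -2$)
$c{\left(x \right)} = -3 + 20 i \sqrt{2}$ ($c{\left(x \right)} = -3 + - 10 i \sqrt{2} \left(-2\right) = -3 + 20 i \sqrt{2}$)
$27 c{\left(\left(0 + 3\right) 6 \right)} 0 = 27 \left(-3 + 20 i \sqrt{2}\right) 0 = 27 \cdot 0 = 0$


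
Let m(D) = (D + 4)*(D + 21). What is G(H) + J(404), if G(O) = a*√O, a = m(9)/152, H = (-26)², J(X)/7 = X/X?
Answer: 2801/38 ≈ 73.711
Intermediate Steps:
J(X) = 7 (J(X) = 7*(X/X) = 7*1 = 7)
m(D) = (4 + D)*(21 + D)
H = 676
a = 195/76 (a = (84 + 9² + 25*9)/152 = (84 + 81 + 225)*(1/152) = 390*(1/152) = 195/76 ≈ 2.5658)
G(O) = 195*√O/76
G(H) + J(404) = 195*√676/76 + 7 = (195/76)*26 + 7 = 2535/38 + 7 = 2801/38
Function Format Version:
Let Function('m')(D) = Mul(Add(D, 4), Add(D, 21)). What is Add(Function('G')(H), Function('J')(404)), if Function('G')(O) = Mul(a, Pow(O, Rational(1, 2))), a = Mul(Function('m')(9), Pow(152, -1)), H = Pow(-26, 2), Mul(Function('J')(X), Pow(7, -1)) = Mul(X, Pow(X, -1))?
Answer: Rational(2801, 38) ≈ 73.711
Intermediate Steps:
Function('J')(X) = 7 (Function('J')(X) = Mul(7, Mul(X, Pow(X, -1))) = Mul(7, 1) = 7)
Function('m')(D) = Mul(Add(4, D), Add(21, D))
H = 676
a = Rational(195, 76) (a = Mul(Add(84, Pow(9, 2), Mul(25, 9)), Pow(152, -1)) = Mul(Add(84, 81, 225), Rational(1, 152)) = Mul(390, Rational(1, 152)) = Rational(195, 76) ≈ 2.5658)
Function('G')(O) = Mul(Rational(195, 76), Pow(O, Rational(1, 2)))
Add(Function('G')(H), Function('J')(404)) = Add(Mul(Rational(195, 76), Pow(676, Rational(1, 2))), 7) = Add(Mul(Rational(195, 76), 26), 7) = Add(Rational(2535, 38), 7) = Rational(2801, 38)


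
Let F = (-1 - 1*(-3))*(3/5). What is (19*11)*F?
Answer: 1254/5 ≈ 250.80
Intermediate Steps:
F = 6/5 (F = (-1 + 3)*(3*(⅕)) = 2*(⅗) = 6/5 ≈ 1.2000)
(19*11)*F = (19*11)*(6/5) = 209*(6/5) = 1254/5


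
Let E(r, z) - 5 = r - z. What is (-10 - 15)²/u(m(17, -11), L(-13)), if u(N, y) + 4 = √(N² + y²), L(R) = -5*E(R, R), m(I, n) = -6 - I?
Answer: 1250/569 + 625*√1154/1138 ≈ 20.854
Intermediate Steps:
E(r, z) = 5 + r - z (E(r, z) = 5 + (r - z) = 5 + r - z)
L(R) = -25 (L(R) = -5*(5 + R - R) = -5*5 = -25)
u(N, y) = -4 + √(N² + y²)
(-10 - 15)²/u(m(17, -11), L(-13)) = (-10 - 15)²/(-4 + √((-6 - 1*17)² + (-25)²)) = (-25)²/(-4 + √((-6 - 17)² + 625)) = 625/(-4 + √((-23)² + 625)) = 625/(-4 + √(529 + 625)) = 625/(-4 + √1154)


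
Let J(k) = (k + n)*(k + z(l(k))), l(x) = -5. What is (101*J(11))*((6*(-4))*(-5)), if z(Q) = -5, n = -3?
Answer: 581760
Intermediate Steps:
J(k) = (-5 + k)*(-3 + k) (J(k) = (k - 3)*(k - 5) = (-3 + k)*(-5 + k) = (-5 + k)*(-3 + k))
(101*J(11))*((6*(-4))*(-5)) = (101*(15 + 11**2 - 8*11))*((6*(-4))*(-5)) = (101*(15 + 121 - 88))*(-24*(-5)) = (101*48)*120 = 4848*120 = 581760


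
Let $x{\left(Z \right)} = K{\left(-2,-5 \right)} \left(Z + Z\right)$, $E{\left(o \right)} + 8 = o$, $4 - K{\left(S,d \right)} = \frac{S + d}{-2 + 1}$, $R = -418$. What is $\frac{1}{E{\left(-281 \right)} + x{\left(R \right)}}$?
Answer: $\frac{1}{2219} \approx 0.00045065$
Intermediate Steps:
$K{\left(S,d \right)} = 4 + S + d$ ($K{\left(S,d \right)} = 4 - \frac{S + d}{-2 + 1} = 4 - \frac{S + d}{-1} = 4 - \left(S + d\right) \left(-1\right) = 4 - \left(- S - d\right) = 4 + \left(S + d\right) = 4 + S + d$)
$E{\left(o \right)} = -8 + o$
$x{\left(Z \right)} = - 6 Z$ ($x{\left(Z \right)} = \left(4 - 2 - 5\right) \left(Z + Z\right) = - 3 \cdot 2 Z = - 6 Z$)
$\frac{1}{E{\left(-281 \right)} + x{\left(R \right)}} = \frac{1}{\left(-8 - 281\right) - -2508} = \frac{1}{-289 + 2508} = \frac{1}{2219}$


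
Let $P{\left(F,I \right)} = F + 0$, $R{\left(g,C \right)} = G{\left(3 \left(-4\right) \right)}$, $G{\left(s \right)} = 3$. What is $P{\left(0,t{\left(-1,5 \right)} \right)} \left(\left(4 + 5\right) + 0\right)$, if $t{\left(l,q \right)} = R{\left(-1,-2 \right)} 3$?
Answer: $0$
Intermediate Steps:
$R{\left(g,C \right)} = 3$
$t{\left(l,q \right)} = 9$ ($t{\left(l,q \right)} = 3 \cdot 3 = 9$)
$P{\left(F,I \right)} = F$
$P{\left(0,t{\left(-1,5 \right)} \right)} \left(\left(4 + 5\right) + 0\right) = 0 \left(\left(4 + 5\right) + 0\right) = 0 \left(9 + 0\right) = 0 \cdot 9 = 0$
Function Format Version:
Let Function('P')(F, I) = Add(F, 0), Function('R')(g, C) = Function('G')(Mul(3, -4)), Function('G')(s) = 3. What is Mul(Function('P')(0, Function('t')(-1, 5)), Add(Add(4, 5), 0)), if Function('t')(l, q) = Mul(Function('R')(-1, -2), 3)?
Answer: 0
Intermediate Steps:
Function('R')(g, C) = 3
Function('t')(l, q) = 9 (Function('t')(l, q) = Mul(3, 3) = 9)
Function('P')(F, I) = F
Mul(Function('P')(0, Function('t')(-1, 5)), Add(Add(4, 5), 0)) = Mul(0, Add(Add(4, 5), 0)) = Mul(0, Add(9, 0)) = Mul(0, 9) = 0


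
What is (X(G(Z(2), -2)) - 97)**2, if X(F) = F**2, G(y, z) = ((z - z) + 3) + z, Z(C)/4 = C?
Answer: 9216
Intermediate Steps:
Z(C) = 4*C
G(y, z) = 3 + z (G(y, z) = (0 + 3) + z = 3 + z)
(X(G(Z(2), -2)) - 97)**2 = ((3 - 2)**2 - 97)**2 = (1**2 - 97)**2 = (1 - 97)**2 = (-96)**2 = 9216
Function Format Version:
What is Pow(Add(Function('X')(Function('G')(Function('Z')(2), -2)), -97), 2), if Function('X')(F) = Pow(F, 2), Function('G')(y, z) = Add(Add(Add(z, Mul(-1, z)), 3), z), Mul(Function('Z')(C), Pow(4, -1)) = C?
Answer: 9216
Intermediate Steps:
Function('Z')(C) = Mul(4, C)
Function('G')(y, z) = Add(3, z) (Function('G')(y, z) = Add(Add(0, 3), z) = Add(3, z))
Pow(Add(Function('X')(Function('G')(Function('Z')(2), -2)), -97), 2) = Pow(Add(Pow(Add(3, -2), 2), -97), 2) = Pow(Add(Pow(1, 2), -97), 2) = Pow(Add(1, -97), 2) = Pow(-96, 2) = 9216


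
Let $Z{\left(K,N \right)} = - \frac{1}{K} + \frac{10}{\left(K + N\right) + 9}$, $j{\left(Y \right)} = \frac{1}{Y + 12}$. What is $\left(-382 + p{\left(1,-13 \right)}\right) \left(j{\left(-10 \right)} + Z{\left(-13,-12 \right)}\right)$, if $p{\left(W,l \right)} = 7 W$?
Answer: $\frac{1875}{104} \approx 18.029$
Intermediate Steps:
$j{\left(Y \right)} = \frac{1}{12 + Y}$
$Z{\left(K,N \right)} = - \frac{1}{K} + \frac{10}{9 + K + N}$
$\left(-382 + p{\left(1,-13 \right)}\right) \left(j{\left(-10 \right)} + Z{\left(-13,-12 \right)}\right) = \left(-382 + 7 \cdot 1\right) \left(\frac{1}{12 - 10} + \frac{-9 - -12 + 9 \left(-13\right)}{\left(-13\right) \left(9 - 13 - 12\right)}\right) = \left(-382 + 7\right) \left(\frac{1}{2} - \frac{-9 + 12 - 117}{13 \left(-16\right)}\right) = - 375 \left(\frac{1}{2} - \left(- \frac{1}{208}\right) \left(-114\right)\right) = - 375 \left(\frac{1}{2} - \frac{57}{104}\right) = \left(-375\right) \left(- \frac{5}{104}\right) = \frac{1875}{104}$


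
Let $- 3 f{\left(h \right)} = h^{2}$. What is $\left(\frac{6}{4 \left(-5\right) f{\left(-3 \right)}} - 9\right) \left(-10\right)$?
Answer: $89$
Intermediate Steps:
$f{\left(h \right)} = - \frac{h^{2}}{3}$
$\left(\frac{6}{4 \left(-5\right) f{\left(-3 \right)}} - 9\right) \left(-10\right) = \left(\frac{6}{4 \left(-5\right) \left(- \frac{\left(-3\right)^{2}}{3}\right)} - 9\right) \left(-10\right) = \left(\frac{6}{\left(-20\right) \left(\left(- \frac{1}{3}\right) 9\right)} - 9\right) \left(-10\right) = \left(\frac{6}{\left(-20\right) \left(-3\right)} - 9\right) \left(-10\right) = \left(\frac{6}{60} - 9\right) \left(-10\right) = \left(6 \cdot \frac{1}{60} - 9\right) \left(-10\right) = \left(\frac{1}{10} - 9\right) \left(-10\right) = \left(- \frac{89}{10}\right) \left(-10\right) = 89$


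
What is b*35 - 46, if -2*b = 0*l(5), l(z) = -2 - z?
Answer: -46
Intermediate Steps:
b = 0 (b = -0*(-2 - 1*5) = -0*(-2 - 5) = -0*(-7) = -1/2*0 = 0)
b*35 - 46 = 0*35 - 46 = 0 - 46 = -46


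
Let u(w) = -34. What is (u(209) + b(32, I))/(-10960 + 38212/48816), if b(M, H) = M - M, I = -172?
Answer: 414936/133746287 ≈ 0.0031024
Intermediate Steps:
b(M, H) = 0
(u(209) + b(32, I))/(-10960 + 38212/48816) = (-34 + 0)/(-10960 + 38212/48816) = -34/(-10960 + 38212*(1/48816)) = -34/(-10960 + 9553/12204) = -34/(-133746287/12204) = -34*(-12204/133746287) = 414936/133746287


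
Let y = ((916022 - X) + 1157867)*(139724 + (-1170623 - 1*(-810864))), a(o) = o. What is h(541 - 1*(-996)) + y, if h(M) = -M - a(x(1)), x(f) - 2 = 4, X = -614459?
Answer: -591530653723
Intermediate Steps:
x(f) = 6 (x(f) = 2 + 4 = 6)
h(M) = -6 - M (h(M) = -M - 1*6 = -M - 6 = -6 - M)
y = -591530652180 (y = ((916022 - 1*(-614459)) + 1157867)*(139724 + (-1170623 - 1*(-810864))) = ((916022 + 614459) + 1157867)*(139724 + (-1170623 + 810864)) = (1530481 + 1157867)*(139724 - 359759) = 2688348*(-220035) = -591530652180)
h(541 - 1*(-996)) + y = (-6 - (541 - 1*(-996))) - 591530652180 = (-6 - (541 + 996)) - 591530652180 = (-6 - 1*1537) - 591530652180 = (-6 - 1537) - 591530652180 = -1543 - 591530652180 = -591530653723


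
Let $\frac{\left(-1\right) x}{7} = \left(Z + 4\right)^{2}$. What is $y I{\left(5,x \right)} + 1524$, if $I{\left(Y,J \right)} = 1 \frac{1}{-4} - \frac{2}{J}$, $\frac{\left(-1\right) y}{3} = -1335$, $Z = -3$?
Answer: $\frac{46677}{28} \approx 1667.0$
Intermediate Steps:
$x = -7$ ($x = - 7 \left(-3 + 4\right)^{2} = - 7 \cdot 1^{2} = \left(-7\right) 1 = -7$)
$y = 4005$ ($y = \left(-3\right) \left(-1335\right) = 4005$)
$I{\left(Y,J \right)} = - \frac{1}{4} - \frac{2}{J}$ ($I{\left(Y,J \right)} = 1 \left(- \frac{1}{4}\right) - \frac{2}{J} = - \frac{1}{4} - \frac{2}{J}$)
$y I{\left(5,x \right)} + 1524 = 4005 \frac{-8 - -7}{4 \left(-7\right)} + 1524 = 4005 \cdot \frac{1}{4} \left(- \frac{1}{7}\right) \left(-8 + 7\right) + 1524 = 4005 \cdot \frac{1}{4} \left(- \frac{1}{7}\right) \left(-1\right) + 1524 = 4005 \cdot \frac{1}{28} + 1524 = \frac{4005}{28} + 1524 = \frac{46677}{28}$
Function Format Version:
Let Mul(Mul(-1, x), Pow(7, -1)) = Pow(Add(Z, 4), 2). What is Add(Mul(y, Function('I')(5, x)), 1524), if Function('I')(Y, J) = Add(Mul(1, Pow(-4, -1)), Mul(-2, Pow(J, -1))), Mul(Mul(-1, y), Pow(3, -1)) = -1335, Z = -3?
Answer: Rational(46677, 28) ≈ 1667.0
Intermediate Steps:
x = -7 (x = Mul(-7, Pow(Add(-3, 4), 2)) = Mul(-7, Pow(1, 2)) = Mul(-7, 1) = -7)
y = 4005 (y = Mul(-3, -1335) = 4005)
Function('I')(Y, J) = Add(Rational(-1, 4), Mul(-2, Pow(J, -1))) (Function('I')(Y, J) = Add(Mul(1, Rational(-1, 4)), Mul(-2, Pow(J, -1))) = Add(Rational(-1, 4), Mul(-2, Pow(J, -1))))
Add(Mul(y, Function('I')(5, x)), 1524) = Add(Mul(4005, Mul(Rational(1, 4), Pow(-7, -1), Add(-8, Mul(-1, -7)))), 1524) = Add(Mul(4005, Mul(Rational(1, 4), Rational(-1, 7), Add(-8, 7))), 1524) = Add(Mul(4005, Mul(Rational(1, 4), Rational(-1, 7), -1)), 1524) = Add(Mul(4005, Rational(1, 28)), 1524) = Add(Rational(4005, 28), 1524) = Rational(46677, 28)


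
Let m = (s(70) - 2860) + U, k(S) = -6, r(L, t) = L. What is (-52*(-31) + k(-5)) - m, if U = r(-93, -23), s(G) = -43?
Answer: 4602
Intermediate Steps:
U = -93
m = -2996 (m = (-43 - 2860) - 93 = -2903 - 93 = -2996)
(-52*(-31) + k(-5)) - m = (-52*(-31) - 6) - 1*(-2996) = (1612 - 6) + 2996 = 1606 + 2996 = 4602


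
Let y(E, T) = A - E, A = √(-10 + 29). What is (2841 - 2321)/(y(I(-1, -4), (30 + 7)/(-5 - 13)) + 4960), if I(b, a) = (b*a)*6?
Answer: 2566720/24364077 - 520*√19/24364077 ≈ 0.10526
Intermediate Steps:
A = √19 ≈ 4.3589
I(b, a) = 6*a*b (I(b, a) = (a*b)*6 = 6*a*b)
y(E, T) = √19 - E
(2841 - 2321)/(y(I(-1, -4), (30 + 7)/(-5 - 13)) + 4960) = (2841 - 2321)/((√19 - 6*(-4)*(-1)) + 4960) = 520/((√19 - 1*24) + 4960) = 520/((√19 - 24) + 4960) = 520/((-24 + √19) + 4960) = 520/(4936 + √19)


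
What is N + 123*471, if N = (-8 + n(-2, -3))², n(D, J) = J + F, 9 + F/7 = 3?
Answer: 60742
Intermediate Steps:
F = -42 (F = -63 + 7*3 = -63 + 21 = -42)
n(D, J) = -42 + J (n(D, J) = J - 42 = -42 + J)
N = 2809 (N = (-8 + (-42 - 3))² = (-8 - 45)² = (-53)² = 2809)
N + 123*471 = 2809 + 123*471 = 2809 + 57933 = 60742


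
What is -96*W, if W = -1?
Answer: 96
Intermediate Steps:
-96*W = -96*(-1) = 96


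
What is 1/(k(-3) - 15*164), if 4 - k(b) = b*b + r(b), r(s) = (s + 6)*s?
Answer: -1/2456 ≈ -0.00040717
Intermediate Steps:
r(s) = s*(6 + s) (r(s) = (6 + s)*s = s*(6 + s))
k(b) = 4 - b² - b*(6 + b) (k(b) = 4 - (b*b + b*(6 + b)) = 4 - (b² + b*(6 + b)) = 4 + (-b² - b*(6 + b)) = 4 - b² - b*(6 + b))
1/(k(-3) - 15*164) = 1/((4 - 1*(-3)² - 1*(-3)*(6 - 3)) - 15*164) = 1/((4 - 1*9 - 1*(-3)*3) - 2460) = 1/((4 - 9 + 9) - 2460) = 1/(4 - 2460) = 1/(-2456) = -1/2456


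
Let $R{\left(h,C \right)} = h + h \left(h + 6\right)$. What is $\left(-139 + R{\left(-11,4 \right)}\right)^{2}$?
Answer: $9025$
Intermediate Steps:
$R{\left(h,C \right)} = h + h \left(6 + h\right)$
$\left(-139 + R{\left(-11,4 \right)}\right)^{2} = \left(-139 - 11 \left(7 - 11\right)\right)^{2} = \left(-139 - -44\right)^{2} = \left(-139 + 44\right)^{2} = \left(-95\right)^{2} = 9025$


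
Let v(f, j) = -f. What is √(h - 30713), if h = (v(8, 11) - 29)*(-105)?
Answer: 2*I*√6707 ≈ 163.79*I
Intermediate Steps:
h = 3885 (h = (-1*8 - 29)*(-105) = (-8 - 29)*(-105) = -37*(-105) = 3885)
√(h - 30713) = √(3885 - 30713) = √(-26828) = 2*I*√6707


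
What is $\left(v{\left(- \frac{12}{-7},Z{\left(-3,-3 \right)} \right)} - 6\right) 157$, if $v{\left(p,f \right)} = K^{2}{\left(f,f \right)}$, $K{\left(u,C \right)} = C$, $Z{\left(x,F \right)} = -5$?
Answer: $2983$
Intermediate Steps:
$v{\left(p,f \right)} = f^{2}$
$\left(v{\left(- \frac{12}{-7},Z{\left(-3,-3 \right)} \right)} - 6\right) 157 = \left(\left(-5\right)^{2} - 6\right) 157 = \left(25 - 6\right) 157 = 19 \cdot 157 = 2983$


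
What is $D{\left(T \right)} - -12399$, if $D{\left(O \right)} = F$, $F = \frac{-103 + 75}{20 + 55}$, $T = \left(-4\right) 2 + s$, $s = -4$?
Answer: $\frac{929897}{75} \approx 12399.0$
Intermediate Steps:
$T = -12$ ($T = \left(-4\right) 2 - 4 = -8 - 4 = -12$)
$F = - \frac{28}{75} \approx -0.37333$
$D{\left(O \right)} = - \frac{28}{75}$
$D{\left(T \right)} - -12399 = - \frac{28}{75} - -12399 = - \frac{28}{75} + 12399 = \frac{929897}{75}$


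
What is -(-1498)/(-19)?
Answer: -1498/19 ≈ -78.842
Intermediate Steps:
-(-1498)/(-19) = -(-1)*(-1498)/19 = -1*1498/19 = -1498/19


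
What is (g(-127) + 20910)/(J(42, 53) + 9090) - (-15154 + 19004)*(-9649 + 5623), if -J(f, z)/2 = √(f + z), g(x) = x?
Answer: 18296258738421/1180396 + 2969*√95/5901980 ≈ 1.5500e+7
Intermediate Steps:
J(f, z) = -2*√(f + z)
(g(-127) + 20910)/(J(42, 53) + 9090) - (-15154 + 19004)*(-9649 + 5623) = (-127 + 20910)/(-2*√(42 + 53) + 9090) - (-15154 + 19004)*(-9649 + 5623) = 20783/(-2*√95 + 9090) - 3850*(-4026) = 20783/(9090 - 2*√95) - 1*(-15500100) = 20783/(9090 - 2*√95) + 15500100 = 15500100 + 20783/(9090 - 2*√95)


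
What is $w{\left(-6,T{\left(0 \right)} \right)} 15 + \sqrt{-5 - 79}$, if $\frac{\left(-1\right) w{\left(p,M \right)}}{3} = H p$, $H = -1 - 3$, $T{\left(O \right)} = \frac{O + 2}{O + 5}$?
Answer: $-1080 + 2 i \sqrt{21} \approx -1080.0 + 9.1651 i$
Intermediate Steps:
$T{\left(O \right)} = \frac{2 + O}{5 + O}$
$H = -4$ ($H = -1 - 3 = -4$)
$w{\left(p,M \right)} = 12 p$ ($w{\left(p,M \right)} = - 3 \left(- 4 p\right) = 12 p$)
$w{\left(-6,T{\left(0 \right)} \right)} 15 + \sqrt{-5 - 79} = 12 \left(-6\right) 15 + \sqrt{-5 - 79} = \left(-72\right) 15 + \sqrt{-84} = -1080 + 2 i \sqrt{21}$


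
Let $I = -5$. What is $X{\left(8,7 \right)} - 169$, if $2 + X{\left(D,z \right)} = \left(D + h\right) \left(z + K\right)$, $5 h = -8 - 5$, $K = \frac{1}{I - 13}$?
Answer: $- \frac{267}{2} \approx -133.5$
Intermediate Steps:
$K = - \frac{1}{18}$ ($K = \frac{1}{-5 - 13} = \frac{1}{-18} = - \frac{1}{18} \approx -0.055556$)
$h = - \frac{13}{5}$ ($h = \frac{-8 - 5}{5} = \frac{1}{5} \left(-13\right) = - \frac{13}{5} \approx -2.6$)
$X{\left(D,z \right)} = -2 + \left(- \frac{13}{5} + D\right) \left(- \frac{1}{18} + z\right)$ ($X{\left(D,z \right)} = -2 + \left(D - \frac{13}{5}\right) \left(z - \frac{1}{18}\right) = -2 + \left(- \frac{13}{5} + D\right) \left(- \frac{1}{18} + z\right)$)
$X{\left(8,7 \right)} - 169 = \left(- \frac{167}{90} - \frac{91}{5} - \frac{4}{9} + 8 \cdot 7\right) - 169 = \left(- \frac{167}{90} - \frac{91}{5} - \frac{4}{9} + 56\right) - 169 = \frac{71}{2} - 169 = - \frac{267}{2}$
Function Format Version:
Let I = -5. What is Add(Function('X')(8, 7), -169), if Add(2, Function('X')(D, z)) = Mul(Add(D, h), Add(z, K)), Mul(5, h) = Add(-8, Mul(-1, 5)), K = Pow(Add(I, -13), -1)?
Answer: Rational(-267, 2) ≈ -133.50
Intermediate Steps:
K = Rational(-1, 18) (K = Pow(Add(-5, -13), -1) = Pow(-18, -1) = Rational(-1, 18) ≈ -0.055556)
h = Rational(-13, 5) (h = Mul(Rational(1, 5), Add(-8, Mul(-1, 5))) = Mul(Rational(1, 5), Add(-8, -5)) = Mul(Rational(1, 5), -13) = Rational(-13, 5) ≈ -2.6000)
Function('X')(D, z) = Add(-2, Mul(Add(Rational(-13, 5), D), Add(Rational(-1, 18), z))) (Function('X')(D, z) = Add(-2, Mul(Add(D, Rational(-13, 5)), Add(z, Rational(-1, 18)))) = Add(-2, Mul(Add(Rational(-13, 5), D), Add(Rational(-1, 18), z))))
Add(Function('X')(8, 7), -169) = Add(Add(Rational(-167, 90), Mul(Rational(-13, 5), 7), Mul(Rational(-1, 18), 8), Mul(8, 7)), -169) = Add(Add(Rational(-167, 90), Rational(-91, 5), Rational(-4, 9), 56), -169) = Add(Rational(71, 2), -169) = Rational(-267, 2)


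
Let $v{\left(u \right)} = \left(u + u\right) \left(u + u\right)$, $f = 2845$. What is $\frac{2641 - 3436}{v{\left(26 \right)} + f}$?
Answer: $- \frac{795}{5549} \approx -0.14327$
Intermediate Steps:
$v{\left(u \right)} = 4 u^{2}$ ($v{\left(u \right)} = 2 u 2 u = 4 u^{2}$)
$\frac{2641 - 3436}{v{\left(26 \right)} + f} = \frac{2641 - 3436}{4 \cdot 26^{2} + 2845} = - \frac{795}{4 \cdot 676 + 2845} = - \frac{795}{2704 + 2845} = - \frac{795}{5549}$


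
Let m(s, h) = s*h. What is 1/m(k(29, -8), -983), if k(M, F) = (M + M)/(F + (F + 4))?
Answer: 6/28507 ≈ 0.00021047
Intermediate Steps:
k(M, F) = 2*M/(4 + 2*F) (k(M, F) = (2*M)/(F + (4 + F)) = (2*M)/(4 + 2*F) = 2*M/(4 + 2*F))
m(s, h) = h*s
1/m(k(29, -8), -983) = 1/(-28507/(2 - 8)) = 1/(-28507/(-6)) = 1/(-28507*(-1)/6) = 1/(-983*(-29/6)) = 1/(28507/6) = 6/28507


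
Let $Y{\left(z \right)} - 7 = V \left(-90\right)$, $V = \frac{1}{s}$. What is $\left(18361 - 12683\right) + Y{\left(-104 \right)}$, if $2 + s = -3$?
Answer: $5703$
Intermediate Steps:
$s = -5$ ($s = -2 - 3 = -5$)
$V = - \frac{1}{5}$ ($V = \frac{1}{-5} = - \frac{1}{5} \approx -0.2$)
$Y{\left(z \right)} = 25$ ($Y{\left(z \right)} = 7 - -18 = 7 + 18 = 25$)
$\left(18361 - 12683\right) + Y{\left(-104 \right)} = \left(18361 - 12683\right) + 25 = 5678 + 25 = 5703$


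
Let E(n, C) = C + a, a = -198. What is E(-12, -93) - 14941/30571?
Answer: -8911102/30571 ≈ -291.49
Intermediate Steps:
E(n, C) = -198 + C (E(n, C) = C - 198 = -198 + C)
E(-12, -93) - 14941/30571 = (-198 - 93) - 14941/30571 = -291 - 14941*1/30571 = -291 - 14941/30571 = -8911102/30571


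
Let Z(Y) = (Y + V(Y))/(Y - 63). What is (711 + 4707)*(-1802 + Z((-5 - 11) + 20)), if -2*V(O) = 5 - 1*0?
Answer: -576039051/59 ≈ -9.7634e+6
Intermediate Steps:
V(O) = -5/2 (V(O) = -(5 - 1*0)/2 = -(5 + 0)/2 = -½*5 = -5/2)
Z(Y) = (-5/2 + Y)/(-63 + Y) (Z(Y) = (Y - 5/2)/(Y - 63) = (-5/2 + Y)/(-63 + Y))
(711 + 4707)*(-1802 + Z((-5 - 11) + 20)) = (711 + 4707)*(-1802 + (-5/2 + ((-5 - 11) + 20))/(-63 + ((-5 - 11) + 20))) = 5418*(-1802 + (-5/2 + (-16 + 20))/(-63 + (-16 + 20))) = 5418*(-1802 + (-5/2 + 4)/(-63 + 4)) = 5418*(-1802 + (3/2)/(-59)) = 5418*(-1802 - 1/59*3/2) = 5418*(-1802 - 3/118) = 5418*(-212639/118) = -576039051/59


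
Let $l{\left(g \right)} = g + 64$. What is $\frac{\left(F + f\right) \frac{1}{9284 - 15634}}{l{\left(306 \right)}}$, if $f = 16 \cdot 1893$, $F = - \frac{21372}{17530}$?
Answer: $- \frac{132731817}{10296683750} \approx -0.012891$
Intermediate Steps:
$F = - \frac{10686}{8765}$ ($F = \left(-21372\right) \frac{1}{17530} = - \frac{10686}{8765} \approx -1.2192$)
$l{\left(g \right)} = 64 + g$
$f = 30288$
$\frac{\left(F + f\right) \frac{1}{9284 - 15634}}{l{\left(306 \right)}} = \frac{\left(- \frac{10686}{8765} + 30288\right) \frac{1}{9284 - 15634}}{64 + 306} = \frac{\frac{265463634}{8765} \frac{1}{-6350}}{370} = \frac{265463634}{8765} \left(- \frac{1}{6350}\right) \frac{1}{370} = \left(- \frac{132731817}{27828875}\right) \frac{1}{370} = - \frac{132731817}{10296683750}$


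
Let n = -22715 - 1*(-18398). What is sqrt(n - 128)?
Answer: I*sqrt(4445) ≈ 66.671*I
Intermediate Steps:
n = -4317 (n = -22715 + 18398 = -4317)
sqrt(n - 128) = sqrt(-4317 - 128) = sqrt(-4445) = I*sqrt(4445)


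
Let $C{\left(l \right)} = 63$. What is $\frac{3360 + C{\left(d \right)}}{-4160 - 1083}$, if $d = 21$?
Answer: $- \frac{489}{749} \approx -0.65287$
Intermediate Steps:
$\frac{3360 + C{\left(d \right)}}{-4160 - 1083} = \frac{3360 + 63}{-4160 - 1083} = \frac{3423}{-5243} = 3423 \left(- \frac{1}{5243}\right) = - \frac{489}{749}$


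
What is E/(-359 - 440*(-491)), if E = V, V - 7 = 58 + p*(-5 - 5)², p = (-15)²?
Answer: 22565/215681 ≈ 0.10462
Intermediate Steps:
p = 225
V = 22565 (V = 7 + (58 + 225*(-5 - 5)²) = 7 + (58 + 225*(-10)²) = 7 + (58 + 225*100) = 7 + (58 + 22500) = 7 + 22558 = 22565)
E = 22565
E/(-359 - 440*(-491)) = 22565/(-359 - 440*(-491)) = 22565/(-359 + 216040) = 22565/215681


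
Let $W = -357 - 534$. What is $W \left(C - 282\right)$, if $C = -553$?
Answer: $743985$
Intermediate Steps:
$W = -891$
$W \left(C - 282\right) = - 891 \left(-553 - 282\right) = \left(-891\right) \left(-835\right) = 743985$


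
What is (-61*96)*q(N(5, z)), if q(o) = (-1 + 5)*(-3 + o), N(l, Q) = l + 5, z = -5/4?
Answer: -163968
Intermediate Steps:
z = -5/4 (z = -5*¼ = -5/4 ≈ -1.2500)
N(l, Q) = 5 + l
q(o) = -12 + 4*o (q(o) = 4*(-3 + o) = -12 + 4*o)
(-61*96)*q(N(5, z)) = (-61*96)*(-12 + 4*(5 + 5)) = -5856*(-12 + 4*10) = -5856*(-12 + 40) = -5856*28 = -163968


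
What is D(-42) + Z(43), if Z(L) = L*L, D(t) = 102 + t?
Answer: 1909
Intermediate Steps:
Z(L) = L**2
D(-42) + Z(43) = (102 - 42) + 43**2 = 60 + 1849 = 1909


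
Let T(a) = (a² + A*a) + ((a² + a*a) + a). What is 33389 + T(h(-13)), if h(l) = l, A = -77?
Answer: 34884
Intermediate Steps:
T(a) = -76*a + 3*a² (T(a) = (a² - 77*a) + ((a² + a*a) + a) = (a² - 77*a) + ((a² + a²) + a) = (a² - 77*a) + (2*a² + a) = (a² - 77*a) + (a + 2*a²) = -76*a + 3*a²)
33389 + T(h(-13)) = 33389 - 13*(-76 + 3*(-13)) = 33389 - 13*(-76 - 39) = 33389 - 13*(-115) = 33389 + 1495 = 34884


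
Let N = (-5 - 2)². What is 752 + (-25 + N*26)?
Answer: 2001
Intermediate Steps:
N = 49 (N = (-7)² = 49)
752 + (-25 + N*26) = 752 + (-25 + 49*26) = 752 + (-25 + 1274) = 752 + 1249 = 2001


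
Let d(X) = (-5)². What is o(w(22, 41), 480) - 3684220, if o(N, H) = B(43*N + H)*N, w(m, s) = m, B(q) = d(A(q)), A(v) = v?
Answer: -3683670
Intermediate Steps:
d(X) = 25
B(q) = 25
o(N, H) = 25*N
o(w(22, 41), 480) - 3684220 = 25*22 - 3684220 = 550 - 3684220 = -3683670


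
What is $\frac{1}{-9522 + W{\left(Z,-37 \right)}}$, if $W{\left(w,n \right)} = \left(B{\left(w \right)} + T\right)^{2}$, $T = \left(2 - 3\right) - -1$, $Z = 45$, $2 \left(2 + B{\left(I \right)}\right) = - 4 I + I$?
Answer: $- \frac{4}{18767} \approx -0.00021314$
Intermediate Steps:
$B{\left(I \right)} = -2 - \frac{3 I}{2}$ ($B{\left(I \right)} = -2 + \frac{- 4 I + I}{2} = -2 + \frac{\left(-3\right) I}{2} = -2 - \frac{3 I}{2}$)
$T = 0$ ($T = -1 + 1 = 0$)
$W{\left(w,n \right)} = \left(-2 - \frac{3 w}{2}\right)^{2}$ ($W{\left(w,n \right)} = \left(\left(-2 - \frac{3 w}{2}\right) + 0\right)^{2} = \left(-2 - \frac{3 w}{2}\right)^{2}$)
$\frac{1}{-9522 + W{\left(Z,-37 \right)}} = \frac{1}{-9522 + \frac{\left(4 + 3 \cdot 45\right)^{2}}{4}} = \frac{1}{-9522 + \frac{\left(4 + 135\right)^{2}}{4}} = \frac{1}{-9522 + \frac{139^{2}}{4}} = \frac{1}{-9522 + \frac{1}{4} \cdot 19321} = \frac{1}{-9522 + \frac{19321}{4}} = \frac{1}{- \frac{18767}{4}} = - \frac{4}{18767}$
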